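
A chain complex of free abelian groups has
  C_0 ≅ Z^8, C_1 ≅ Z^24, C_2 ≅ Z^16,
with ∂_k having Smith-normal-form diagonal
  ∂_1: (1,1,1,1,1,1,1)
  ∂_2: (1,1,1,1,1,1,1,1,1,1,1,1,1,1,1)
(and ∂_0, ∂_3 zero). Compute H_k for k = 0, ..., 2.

H_0: b_0 = 8 − 0 − 7 = 1; torsion from ∂_1 factors > 1: none. So H_0 ≅ Z.
H_1: b_1 = 24 − 7 − 15 = 2; torsion from ∂_2 factors > 1: none. So H_1 ≅ Z^2.
H_2: b_2 = 16 − 15 − 0 = 1; torsion from ∂_3 factors > 1: none. So H_2 ≅ Z.

H_0 ≅ Z,  H_1 ≅ Z^2,  H_2 ≅ Z.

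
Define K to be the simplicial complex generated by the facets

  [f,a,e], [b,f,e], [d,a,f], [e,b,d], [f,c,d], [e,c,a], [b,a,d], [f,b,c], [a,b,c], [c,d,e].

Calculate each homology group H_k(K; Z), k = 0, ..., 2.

H_0 ≅ Z,  H_1 ≅ Z/2,  H_2 = 0.

We work with the vertex ordering a < b < c < d < e < f. The simplices of K, each written with vertices in increasing order, are:

  0-simplices (6): a, b, c, d, e, f
  1-simplices (15): ab, ac, ad, ae, af, bc, bd, be, bf, cd, ce, cf, de, df, ef
  2-simplices (10): abc, abd, ace, adf, aef, bcf, bde, bef, cde, cdf

so the chain groups are C_0 ≅ Z^6, C_1 ≅ Z^15, C_2 ≅ Z^10.

The boundary map ∂_1: C_1 → C_0 sends each edge [p,q] (with p < q) to q − p. For instance
  ∂ae = e − a.
The 6×15 boundary matrix has rank 5 and Smith normal form diag(1,1,1,1,1).

The boundary map ∂_2: C_2 → C_1 acts by ∂[p,q,r] = [q,r] − [p,r] + [p,q]. For instance
  ∂bcf = cf − bf + bc,
  ∂bde = de − be + bd.
This gives a 15×10 integer matrix of rank 10; reducing to Smith normal form yields diagonal entries (1,1,1,1,1,1,1,1,1,2).

Computing H_k = (kernel of ∂_k) / (image of ∂_{k+1}):

  H_0: rank C_0 − rank ∂_1 = 6 − 5 = 1, and the invariant factors of ∂_1 are all 1, so H_0 ≅ Z.
  H_1: rank ker ∂_1 − rank ∂_2 = (15 − 5) − 10 = 0, and ∂_2 has invariant factor 2 > 1, so H_1 ≅ Z/2.
  H_2: rank ker ∂_2 − rank ∂_3 = (10 − 10) − 0 = 0, and there is no ∂_3, so H_2 ≅ 0.

(K is a triangulation of the real projective plane RP^2.)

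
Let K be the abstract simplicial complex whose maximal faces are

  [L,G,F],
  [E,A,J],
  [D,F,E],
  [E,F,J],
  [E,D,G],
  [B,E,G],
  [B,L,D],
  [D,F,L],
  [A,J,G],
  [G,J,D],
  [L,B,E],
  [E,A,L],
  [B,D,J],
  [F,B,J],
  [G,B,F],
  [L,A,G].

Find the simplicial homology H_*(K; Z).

H_0 = Z,  H_1 = Z^2,  H_2 = Z.

Fix the vertex order A < B < D < E < F < G < J < L and write every simplex with vertices in increasing order. Then dim K = 2 and the simplices of K are:

  0-simplices (8): A, B, D, E, F, G, J, L
  1-simplices (24): AE, AG, AJ, AL, BD, BE, BF, BG, BJ, BL, DE, DF, DG, DJ, DL, EF, EG, EJ, EL, FG, FJ, FL, GJ, GL
  2-simplices (16): AEJ, AEL, AGJ, AGL, BDJ, BDL, BEG, BEL, BFG, BFJ, DEF, DEG, DFL, DGJ, EFJ, FGL

so the chain groups are C_0 ≅ Z^8, C_1 ≅ Z^24, C_2 ≅ Z^16.

∂_1: C_1 → C_0 sends each edge [p,q] (with p < q) to q − p.
This gives a 8×24 integer matrix of rank 7; reducing to Smith normal form yields diagonal entries (1,1,1,1,1,1,1).

∂_2: C_2 → C_1 maps a triangle to the signed sum of its edges. For instance
  ∂FGL = GL − FL + FG,
  ∂BFJ = FJ − BJ + BF.
This gives a 24×16 integer matrix of rank 15; reducing to Smith normal form yields diagonal entries (1,1,1,1,1,1,1,1,1,1,1,1,1,1,1).

Computing H_k = (kernel of ∂_k) / (image of ∂_{k+1}):

  H_0: rank C_0 − rank ∂_1 = 8 − 7 = 1, and the invariant factors of ∂_1 are all 1, so H_0 = Z.
  H_1: rank ker ∂_1 − rank ∂_2 = (24 − 7) − 15 = 2, and the invariant factors of ∂_2 are all 1, so H_1 = Z^2.
  H_2: rank ker ∂_2 − rank ∂_3 = (16 − 15) − 0 = 1, and there is no ∂_3, so H_2 = Z.

As a check, the Euler characteristic is 8 − 24 + 16 = 0, which agrees with 1 − 2 + 1 = 0.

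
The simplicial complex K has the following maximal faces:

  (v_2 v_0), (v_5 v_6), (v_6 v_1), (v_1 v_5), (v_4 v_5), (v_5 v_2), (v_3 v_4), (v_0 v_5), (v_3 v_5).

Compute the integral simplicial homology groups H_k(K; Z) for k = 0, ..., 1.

H_0 = Z,  H_1 = Z^3.

Fix the vertex order v_0 < v_1 < v_2 < v_3 < v_4 < v_5 < v_6 and write every simplex with vertices in increasing order. Then dim K = 1 and the simplices of K are:

  0-simplices (7): [v_0], [v_1], [v_2], [v_3], [v_4], [v_5], [v_6]
  1-simplices (9): [v_0,v_2], [v_0,v_5], [v_1,v_5], [v_1,v_6], [v_2,v_5], [v_3,v_4], [v_3,v_5], [v_4,v_5], [v_5,v_6]

so the chain groups are C_0 ≅ Z^7, C_1 ≅ Z^9.

The boundary map ∂_1: C_1 → C_0 maps an edge to its endpoints' difference, ∂[p,q] = q − p.
The 7×9 boundary matrix has rank 6 and Smith normal form diag(1,1,1,1,1,1).

Now H_k = ker ∂_k / im ∂_{k+1}, so:

  H_0: rank C_0 − rank ∂_1 = 7 − 6 = 1, and the invariant factors of ∂_1 are all 1, so H_0 ≅ Z.
  H_1: rank ker ∂_1 − rank ∂_2 = (9 − 6) − 0 = 3, and there is no ∂_2, so H_1 ≅ Z^3.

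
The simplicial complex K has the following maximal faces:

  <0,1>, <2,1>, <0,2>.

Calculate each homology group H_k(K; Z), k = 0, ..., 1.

Fix the vertex order 0 < 1 < 2 and write every simplex with vertices in increasing order. Then dim K = 1 and the simplices of K are:

  0-simplices (3): [0], [1], [2]
  1-simplices (3): [0,1], [0,2], [1,2]

so the chain groups are C_0 ≅ Z^3, C_1 ≅ Z^3.

∂_1: C_1 → C_0 maps an edge to its endpoints' difference, ∂[p,q] = q − p. For instance
  ∂[0,1] = [1] − [0].
This gives a 3×3 integer matrix of rank 2; reducing to Smith normal form yields diagonal entries (1,1).

Reading off H_k = ker ∂_k / im ∂_{k+1}:

  H_0: rank C_0 − rank ∂_1 = 3 − 2 = 1, and the invariant factors of ∂_1 are all 1, so H_0 ≅ Z.
  H_1: rank ker ∂_1 − rank ∂_2 = (3 − 2) − 0 = 1, and there is no ∂_2, so H_1 ≅ Z.

As a check, the Euler characteristic is 3 − 3 = 0, which agrees with 1 − 1 = 0.

H_0 = Z,  H_1 = Z.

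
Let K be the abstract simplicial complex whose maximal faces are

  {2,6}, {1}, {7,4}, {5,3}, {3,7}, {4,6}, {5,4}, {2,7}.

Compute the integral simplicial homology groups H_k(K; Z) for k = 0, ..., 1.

H_0 = Z^2,  H_1 = Z^2.

We work with the vertex ordering 1 < 2 < 3 < 4 < 5 < 6 < 7. The simplices of K, each written with vertices in increasing order, are:

  0-simplices (7): [1], [2], [3], [4], [5], [6], [7]
  1-simplices (7): [2,6], [2,7], [3,5], [3,7], [4,5], [4,6], [4,7]

giving chain groups C_0 ≅ Z^7, C_1 ≅ Z^7.

Boundary ∂_1: C_1 → C_0 maps an edge to its endpoints' difference, ∂[p,q] = q − p.
This gives a 7×7 integer matrix of rank 5; reducing to Smith normal form yields diagonal entries (1,1,1,1,1).

Reading off H_k = ker ∂_k / im ∂_{k+1}:

  H_0: rank C_0 − rank ∂_1 = 7 − 5 = 2, and the invariant factors of ∂_1 are all 1, so H_0 = Z^2.
  H_1: rank ker ∂_1 − rank ∂_2 = (7 − 5) − 0 = 2, and there is no ∂_2, so H_1 = Z^2.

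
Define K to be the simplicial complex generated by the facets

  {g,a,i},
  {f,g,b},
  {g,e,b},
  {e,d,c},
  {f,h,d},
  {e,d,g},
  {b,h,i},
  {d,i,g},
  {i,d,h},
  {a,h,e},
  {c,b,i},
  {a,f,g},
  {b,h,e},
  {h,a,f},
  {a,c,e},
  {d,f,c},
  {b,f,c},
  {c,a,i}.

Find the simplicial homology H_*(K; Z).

H_0 = Z,  H_1 = Z^2,  H_2 = Z.

K has 9 vertices, 27 edges, 18 triangles.
rank ∂_0 = 0, rank ∂_1 = 8 ⇒ b_0 = 9 − 0 − 8 = 1; all invariant factors of ∂_1 are 1 so no torsion. So H_0 = Z.
rank ∂_1 = 8, rank ∂_2 = 17 ⇒ b_1 = 27 − 8 − 17 = 2; all invariant factors of ∂_2 are 1 so no torsion. So H_1 = Z^2.
rank ∂_2 = 17, rank ∂_3 = 0 ⇒ b_2 = 18 − 17 − 0 = 1. So H_2 = Z.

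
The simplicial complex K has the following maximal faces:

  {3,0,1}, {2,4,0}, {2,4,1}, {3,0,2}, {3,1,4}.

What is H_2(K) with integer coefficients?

H_2 ≅ 0.

Fix the vertex order 0 < 1 < 2 < 3 < 4 and write every simplex with vertices in increasing order. Then dim K = 2 and the simplices of K are:

  0-simplices (5): [0], [1], [2], [3], [4]
  1-simplices (10): [0,1], [0,2], [0,3], [0,4], [1,2], [1,3], [1,4], [2,3], [2,4], [3,4]
  2-simplices (5): [0,1,3], [0,2,3], [0,2,4], [1,2,4], [1,3,4]

Hence C_0 ≅ Z^5, C_1 ≅ Z^10, C_2 ≅ Z^5.

Boundary ∂_1: C_1 → C_0 is given by ∂[p,q] = [q] − [p]. For instance
  ∂[0,4] = [4] − [0].
This gives a 5×10 integer matrix of rank 4; reducing to Smith normal form yields diagonal entries (1,1,1,1).

Boundary ∂_2: C_2 → C_1 acts by ∂[p,q,r] = [q,r] − [p,r] + [p,q]. For instance
  ∂[0,2,3] = [2,3] − [0,3] + [0,2],
  ∂[0,1,3] = [1,3] − [0,3] + [0,1].
This gives a 10×5 integer matrix of rank 5; reducing to Smith normal form yields diagonal entries (1,1,1,1,1).

Reading off H_k = ker ∂_k / im ∂_{k+1}:

  H_2: rank ker ∂_2 − rank ∂_3 = (5 − 5) − 0 = 0, and there is no ∂_3, so H_2 = 0.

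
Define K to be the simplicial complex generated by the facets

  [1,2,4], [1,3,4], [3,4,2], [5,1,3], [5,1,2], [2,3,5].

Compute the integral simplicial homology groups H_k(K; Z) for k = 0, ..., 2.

K has 5 vertices, 9 edges, 6 triangles.
rank ∂_0 = 0, rank ∂_1 = 4 ⇒ b_0 = 5 − 0 − 4 = 1; all invariant factors of ∂_1 are 1 so no torsion. So H_0 = Z.
rank ∂_1 = 4, rank ∂_2 = 5 ⇒ b_1 = 9 − 4 − 5 = 0; all invariant factors of ∂_2 are 1 so no torsion. So H_1 = 0.
rank ∂_2 = 5, rank ∂_3 = 0 ⇒ b_2 = 6 − 5 − 0 = 1. So H_2 = Z.

H_0 ≅ Z,  H_1 = 0,  H_2 ≅ Z.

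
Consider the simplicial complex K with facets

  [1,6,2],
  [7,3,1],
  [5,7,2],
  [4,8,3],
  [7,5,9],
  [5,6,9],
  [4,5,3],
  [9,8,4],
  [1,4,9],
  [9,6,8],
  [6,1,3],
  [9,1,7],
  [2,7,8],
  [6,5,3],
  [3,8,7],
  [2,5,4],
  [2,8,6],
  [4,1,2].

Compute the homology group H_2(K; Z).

H_2 = Z.

Order the vertices as 1 < 2 < 3 < 4 < 5 < 6 < 7 < 8 < 9. Listing each simplex with vertices in this order, K has dimension 2 with simplices:

  0-simplices (9): [1], [2], [3], [4], [5], [6], [7], [8], [9]
  1-simplices (27): (27 of them)
  2-simplices (18): [1,2,4], [1,2,6], [1,3,6], [1,3,7], [1,4,9], [1,7,9], [2,4,5], [2,5,7], [2,6,8], [2,7,8], [3,4,5], [3,4,8], [3,5,6], [3,7,8], [4,8,9], [5,6,9], [5,7,9], [6,8,9]

Hence C_0 ≅ Z^9, C_1 ≅ Z^27, C_2 ≅ Z^18.

The boundary map ∂_1: C_1 → C_0 is given by ∂[p,q] = [q] − [p]. For instance
  ∂[5,9] = [9] − [5].
The 9×27 boundary matrix has rank 8 and Smith normal form diag(1,1,1,1,1,1,1,1).

Boundary ∂_2: C_2 → C_1 sends each 2-simplex [p,q,r] to [q,r] − [p,r] + [p,q]. For instance
  ∂[3,4,5] = [4,5] − [3,5] + [3,4],
  ∂[2,7,8] = [7,8] − [2,8] + [2,7].
As a 27×18 matrix over Z this has rank 17, with invariant factors (1,1,1,1,1,1,1,1,1,1,1,1,1,1,1,1,1).

Reading off H_k = ker ∂_k / im ∂_{k+1}:

  H_2: rank ker ∂_2 − rank ∂_3 = (18 − 17) − 0 = 1, and there is no ∂_3, so H_2 = Z.

(K is a triangulation of the torus T^2.)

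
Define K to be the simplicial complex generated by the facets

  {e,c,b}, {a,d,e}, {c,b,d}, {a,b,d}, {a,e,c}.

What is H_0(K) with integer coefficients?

Fix the vertex order a < b < c < d < e and write every simplex with vertices in increasing order. Then dim K = 2 and the simplices of K are:

  0-simplices (5): a, b, c, d, e
  1-simplices (10): ab, ac, ad, ae, bc, bd, be, cd, ce, de
  2-simplices (5): abd, ace, ade, bcd, bce

so the chain groups are C_0 ≅ Z^5, C_1 ≅ Z^10, C_2 ≅ Z^5.

Boundary ∂_1: C_1 → C_0 sends each edge [p,q] (with p < q) to q − p.
The 5×10 boundary matrix has rank 4 and Smith normal form diag(1,1,1,1).

The boundary map ∂_2: C_2 → C_1 sends each 2-simplex [p,q,r] to [q,r] − [p,r] + [p,q]. For instance
  ∂ace = ce − ae + ac,
  ∂bcd = cd − bd + bc.
The 10×5 boundary matrix has rank 5 and Smith normal form diag(1,1,1,1,1).

From H_k ≅ ker(∂_k) / im(∂_{k+1}) we obtain:

  H_0: rank C_0 − rank ∂_1 = 5 − 4 = 1, and the invariant factors of ∂_1 are all 1, so H_0 ≅ Z.

H_0 ≅ Z.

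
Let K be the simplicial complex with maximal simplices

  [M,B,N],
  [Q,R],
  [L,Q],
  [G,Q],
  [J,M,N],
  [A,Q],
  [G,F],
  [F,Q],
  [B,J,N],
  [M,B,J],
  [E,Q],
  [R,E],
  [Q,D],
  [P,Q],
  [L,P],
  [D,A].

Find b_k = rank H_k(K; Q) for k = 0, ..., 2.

b_0 = 2, b_1 = 4, b_2 = 1.

Fix the vertex order A < B < D < E < F < G < J < L < M < N < P < Q < R and write every simplex with vertices in increasing order. Then dim K = 2 and the simplices of K are:

  0-simplices (13): A, B, D, E, F, G, J, L, M, N, P, Q, R
  1-simplices (18): AD, AQ, BJ, BM, BN, DQ, EQ, ER, FG, FQ, GQ, JM, JN, LP, LQ, MN, PQ, QR
  2-simplices (4): BJM, BJN, BMN, JMN

so the chain groups are C_0 ≅ Z^13, C_1 ≅ Z^18, C_2 ≅ Z^4.

Boundary ∂_1: C_1 → C_0 sends each edge [p,q] (with p < q) to q − p. For instance
  ∂FQ = Q − F.
This gives a 13×18 integer matrix of rank 11; reducing to Smith normal form yields diagonal entries (1,1,1,1,1,1,1,1,1,1,1).

Boundary ∂_2: C_2 → C_1 acts by ∂[p,q,r] = [q,r] − [p,r] + [p,q]. For instance
  ∂JMN = MN − JN + JM,
  ∂BMN = MN − BN + BM.
The 18×4 boundary matrix has rank 3 and Smith normal form diag(1,1,1).

Computing H_k = (kernel of ∂_k) / (image of ∂_{k+1}):

  H_0: rank C_0 − rank ∂_1 = 13 − 11 = 2, and the invariant factors of ∂_1 are all 1, so H_0 ≅ Z^2.
  H_1: rank ker ∂_1 − rank ∂_2 = (18 − 11) − 3 = 4, and the invariant factors of ∂_2 are all 1, so H_1 ≅ Z^4.
  H_2: rank ker ∂_2 − rank ∂_3 = (4 − 3) − 0 = 1, and there is no ∂_3, so H_2 ≅ Z.

As a check, the Euler characteristic is 13 − 18 + 4 = -1, which agrees with 2 − 4 + 1 = -1.

Hence the Betti numbers are b_0 = 2, b_1 = 4, b_2 = 1.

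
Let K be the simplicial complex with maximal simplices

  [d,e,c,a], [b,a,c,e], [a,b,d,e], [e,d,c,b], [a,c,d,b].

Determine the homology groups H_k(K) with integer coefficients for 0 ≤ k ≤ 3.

Fix the vertex order a < b < c < d < e and write every simplex with vertices in increasing order. Then dim K = 3 and the simplices of K are:

  0-simplices (5): a, b, c, d, e
  1-simplices (10): ab, ac, ad, ae, bc, bd, be, cd, ce, de
  2-simplices (10): abc, abd, abe, acd, ace, ade, bcd, bce, bde, cde
  3-simplices (5): abcd, abce, abde, acde, bcde

Hence C_0 ≅ Z^5, C_1 ≅ Z^10, C_2 ≅ Z^10, C_3 ≅ Z^5.

∂_1: C_1 → C_0 sends each edge [p,q] (with p < q) to q − p. For instance
  ∂bd = d − b.
The 5×10 boundary matrix has rank 4 and Smith normal form diag(1,1,1,1).

The boundary map ∂_2: C_2 → C_1 acts by ∂[p,q,r] = [q,r] − [p,r] + [p,q]. For instance
  ∂bce = ce − be + bc,
  ∂ace = ce − ae + ac.
The 10×10 boundary matrix has rank 6 and Smith normal form diag(1,1,1,1,1,1).

Boundary ∂_3: C_3 → C_2 sends each 3-simplex σ to the alternating sum Σ_i (−1)^i (σ with its i-th vertex removed). For instance
  ∂abce = bce − ace + abe − abc,
  ∂bcde = cde − bde + bce − bcd.
As a 10×5 matrix over Z this has rank 4, with invariant factors (1,1,1,1).

Reading off H_k = ker ∂_k / im ∂_{k+1}:

  H_0: rank C_0 − rank ∂_1 = 5 − 4 = 1, and the invariant factors of ∂_1 are all 1, so H_0 ≅ Z.
  H_1: rank ker ∂_1 − rank ∂_2 = (10 − 4) − 6 = 0, and the invariant factors of ∂_2 are all 1, so H_1 ≅ 0.
  H_2: rank ker ∂_2 − rank ∂_3 = (10 − 6) − 4 = 0, and the invariant factors of ∂_3 are all 1, so H_2 ≅ 0.
  H_3: rank ker ∂_3 − rank ∂_4 = (5 − 4) − 0 = 1, and there is no ∂_4, so H_3 ≅ Z.

(K is a triangulation of the 3-sphere S^3.)

H_0 = Z,  H_1 = 0,  H_2 = 0,  H_3 = Z.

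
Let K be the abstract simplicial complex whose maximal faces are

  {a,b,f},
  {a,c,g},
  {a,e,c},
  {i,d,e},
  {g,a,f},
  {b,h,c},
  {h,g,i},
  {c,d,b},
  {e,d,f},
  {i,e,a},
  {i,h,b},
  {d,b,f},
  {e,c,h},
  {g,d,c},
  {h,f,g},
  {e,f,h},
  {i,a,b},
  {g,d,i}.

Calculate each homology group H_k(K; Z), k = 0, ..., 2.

Fix the vertex order a < b < c < d < e < f < g < h < i and write every simplex with vertices in increasing order. Then dim K = 2 and the simplices of K are:

  0-simplices (9): a, b, c, d, e, f, g, h, i
  1-simplices (27): ab, ac, ae, af, ag, ai, bc, bd, bf, bh, bi, cd, ce, cg, ch, de, df, dg, di, ef, eh, ei, fg, fh, gh, gi, hi
  2-simplices (18): abf, abi, ace, acg, aei, afg, bcd, bch, bdf, bhi, cdg, ceh, def, dei, dgi, efh, fgh, ghi

so the chain groups are C_0 ≅ Z^9, C_1 ≅ Z^27, C_2 ≅ Z^18.

The boundary map ∂_1: C_1 → C_0 is given by ∂[p,q] = [q] − [p].
This gives a 9×27 integer matrix of rank 8; reducing to Smith normal form yields diagonal entries (1,1,1,1,1,1,1,1).

The boundary map ∂_2: C_2 → C_1 maps a triangle to the signed sum of its edges. For instance
  ∂bhi = hi − bi + bh,
  ∂acg = cg − ag + ac.
The 27×18 boundary matrix has rank 17 and Smith normal form diag(1,1,1,1,1,1,1,1,1,1,1,1,1,1,1,1,1).

From H_k ≅ ker(∂_k) / im(∂_{k+1}) we obtain:

  H_0: rank C_0 − rank ∂_1 = 9 − 8 = 1, and the invariant factors of ∂_1 are all 1, so H_0 = Z.
  H_1: rank ker ∂_1 − rank ∂_2 = (27 − 8) − 17 = 2, and the invariant factors of ∂_2 are all 1, so H_1 = Z^2.
  H_2: rank ker ∂_2 − rank ∂_3 = (18 − 17) − 0 = 1, and there is no ∂_3, so H_2 = Z.

H_0 = Z,  H_1 = Z^2,  H_2 = Z.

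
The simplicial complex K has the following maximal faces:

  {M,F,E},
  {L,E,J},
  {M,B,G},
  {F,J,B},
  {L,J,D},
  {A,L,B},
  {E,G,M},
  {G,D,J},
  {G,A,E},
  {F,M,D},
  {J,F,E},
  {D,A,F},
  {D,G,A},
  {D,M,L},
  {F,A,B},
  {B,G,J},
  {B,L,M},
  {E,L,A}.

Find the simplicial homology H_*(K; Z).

H_0 = Z,  H_1 = Z^2,  H_2 = Z.

Order the vertices as A < B < D < E < F < G < J < L < M. Listing each simplex with vertices in this order, K has dimension 2 with simplices:

  0-simplices (9): A, B, D, E, F, G, J, L, M
  1-simplices (27): AB, AD, AE, AF, AG, AL, BF, BG, BJ, BL, BM, DF, DG, DJ, DL, DM, EF, EG, EJ, EL, EM, FJ, FM, GJ, GM, JL, LM
  2-simplices (18): ABF, ABL, ADF, ADG, AEG, AEL, BFJ, BGJ, BGM, BLM, DFM, DGJ, DJL, DLM, EFJ, EFM, EGM, EJL

so the chain groups are C_0 ≅ Z^9, C_1 ≅ Z^27, C_2 ≅ Z^18.

Boundary ∂_1: C_1 → C_0 sends each edge [p,q] (with p < q) to q − p. For instance
  ∂BG = G − B.
The 9×27 boundary matrix has rank 8 and Smith normal form diag(1,1,1,1,1,1,1,1).

The boundary map ∂_2: C_2 → C_1 sends each 2-simplex [p,q,r] to [q,r] − [p,r] + [p,q]. For instance
  ∂EGM = GM − EM + EG,
  ∂DLM = LM − DM + DL.
As a 27×18 matrix over Z this has rank 17, with invariant factors (1,1,1,1,1,1,1,1,1,1,1,1,1,1,1,1,1).

Now H_k = ker ∂_k / im ∂_{k+1}, so:

  H_0: rank C_0 − rank ∂_1 = 9 − 8 = 1, and the invariant factors of ∂_1 are all 1, so H_0 ≅ Z.
  H_1: rank ker ∂_1 − rank ∂_2 = (27 − 8) − 17 = 2, and the invariant factors of ∂_2 are all 1, so H_1 ≅ Z^2.
  H_2: rank ker ∂_2 − rank ∂_3 = (18 − 17) − 0 = 1, and there is no ∂_3, so H_2 ≅ Z.

(K is a triangulation of the torus T^2.)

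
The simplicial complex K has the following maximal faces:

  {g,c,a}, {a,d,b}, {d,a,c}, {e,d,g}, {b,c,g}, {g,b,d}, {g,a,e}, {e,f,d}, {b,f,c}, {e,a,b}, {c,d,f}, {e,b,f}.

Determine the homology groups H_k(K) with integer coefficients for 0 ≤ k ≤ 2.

H_0 = Z,  H_1 = Z/2,  H_2 = 0.

Order the vertices as a < b < c < d < e < f < g. Listing each simplex with vertices in this order, K has dimension 2 with simplices:

  0-simplices (7): a, b, c, d, e, f, g
  1-simplices (18): ab, ac, ad, ae, ag, bc, bd, be, bf, bg, cd, cf, cg, de, df, dg, ef, eg
  2-simplices (12): abd, abe, acd, acg, aeg, bcf, bcg, bdg, bef, cdf, def, deg

so the chain groups are C_0 ≅ Z^7, C_1 ≅ Z^18, C_2 ≅ Z^12.

The boundary map ∂_1: C_1 → C_0 sends each edge [p,q] (with p < q) to q − p. For instance
  ∂eg = g − e.
The resulting 7×18 matrix has rank 6, and its Smith normal form has invariant factors (1,1,1,1,1,1).

The boundary map ∂_2: C_2 → C_1 acts by ∂[p,q,r] = [q,r] − [p,r] + [p,q]. For instance
  ∂bef = ef − bf + be,
  ∂abe = be − ae + ab.
The resulting 18×12 matrix has rank 12, and its Smith normal form has invariant factors (1,1,1,1,1,1,1,1,1,1,1,2).

From H_k ≅ ker(∂_k) / im(∂_{k+1}) we obtain:

  H_0: rank C_0 − rank ∂_1 = 7 − 6 = 1, and the invariant factors of ∂_1 are all 1, so H_0 ≅ Z.
  H_1: rank ker ∂_1 − rank ∂_2 = (18 − 6) − 12 = 0, and ∂_2 has invariant factor 2 > 1, so H_1 ≅ Z/2.
  H_2: rank ker ∂_2 − rank ∂_3 = (12 − 12) − 0 = 0, and there is no ∂_3, so H_2 ≅ 0.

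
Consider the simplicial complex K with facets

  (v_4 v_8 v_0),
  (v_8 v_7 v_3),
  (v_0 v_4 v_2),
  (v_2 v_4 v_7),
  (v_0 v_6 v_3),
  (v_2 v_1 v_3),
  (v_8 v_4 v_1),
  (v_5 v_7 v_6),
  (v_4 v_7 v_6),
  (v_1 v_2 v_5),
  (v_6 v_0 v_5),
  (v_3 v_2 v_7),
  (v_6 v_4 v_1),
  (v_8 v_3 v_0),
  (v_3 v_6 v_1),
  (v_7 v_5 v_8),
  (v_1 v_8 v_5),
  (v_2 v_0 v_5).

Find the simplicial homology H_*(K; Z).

H_0 = Z,  H_1 = Z^2,  H_2 = Z.

Fix the vertex order v_0 < v_1 < v_2 < v_3 < v_4 < v_5 < v_6 < v_7 < v_8 and write every simplex with vertices in increasing order. Then dim K = 2 and the simplices of K are:

  0-simplices (9): [v_0], [v_1], [v_2], [v_3], [v_4], [v_5], [v_6], [v_7], [v_8]
  1-simplices (27): (27 of them)
  2-simplices (18): (18 of them)

giving chain groups C_0 ≅ Z^9, C_1 ≅ Z^27, C_2 ≅ Z^18.

The boundary map ∂_1: C_1 → C_0 sends each edge [p,q] (with p < q) to q − p. For instance
  ∂[v_4,v_8] = [v_8] − [v_4].
As a 9×27 matrix over Z this has rank 8, with invariant factors (1,1,1,1,1,1,1,1).

∂_2: C_2 → C_1 sends each 2-simplex [p,q,r] to [q,r] − [p,r] + [p,q]. For instance
  ∂[v_5,v_6,v_7] = [v_6,v_7] − [v_5,v_7] + [v_5,v_6],
  ∂[v_0,v_3,v_6] = [v_3,v_6] − [v_0,v_6] + [v_0,v_3].
The resulting 27×18 matrix has rank 17, and its Smith normal form has invariant factors (1,1,1,1,1,1,1,1,1,1,1,1,1,1,1,1,1).

Computing H_k = (kernel of ∂_k) / (image of ∂_{k+1}):

  H_0: rank C_0 − rank ∂_1 = 9 − 8 = 1, and the invariant factors of ∂_1 are all 1, so H_0 ≅ Z.
  H_1: rank ker ∂_1 − rank ∂_2 = (27 − 8) − 17 = 2, and the invariant factors of ∂_2 are all 1, so H_1 ≅ Z^2.
  H_2: rank ker ∂_2 − rank ∂_3 = (18 − 17) − 0 = 1, and there is no ∂_3, so H_2 ≅ Z.

As a check, the Euler characteristic is 9 − 27 + 18 = 0, which agrees with 1 − 2 + 1 = 0.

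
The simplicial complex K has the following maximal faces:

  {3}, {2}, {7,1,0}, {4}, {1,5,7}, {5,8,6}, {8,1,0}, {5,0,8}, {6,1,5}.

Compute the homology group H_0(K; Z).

H_0 ≅ Z^4.

Take the total order 0 < 1 < 2 < 3 < 4 < 5 < 6 < 7 < 8 on the vertex set. Then K (dimension 2) consists of the simplices:

  0-simplices (9): [0], [1], [2], [3], [4], [5], [6], [7], [8]
  1-simplices (12): [0,1], [0,5], [0,7], [0,8], [1,5], [1,6], [1,7], [1,8], [5,6], [5,7], [5,8], [6,8]
  2-simplices (6): [0,1,7], [0,1,8], [0,5,8], [1,5,6], [1,5,7], [5,6,8]

giving chain groups C_0 ≅ Z^9, C_1 ≅ Z^12, C_2 ≅ Z^6.

The boundary map ∂_1: C_1 → C_0 sends each edge [p,q] (with p < q) to q − p. For instance
  ∂[1,7] = [7] − [1].
The 9×12 boundary matrix has rank 5 and Smith normal form diag(1,1,1,1,1).

∂_2: C_2 → C_1 sends each 2-simplex [p,q,r] to [q,r] − [p,r] + [p,q]. For instance
  ∂[0,1,7] = [1,7] − [0,7] + [0,1],
  ∂[0,1,8] = [1,8] − [0,8] + [0,1].
The resulting 12×6 matrix has rank 6, and its Smith normal form has invariant factors (1,1,1,1,1,1).

Reading off H_k = ker ∂_k / im ∂_{k+1}:

  H_0: rank C_0 − rank ∂_1 = 9 − 5 = 4, and the invariant factors of ∂_1 are all 1, so H_0 ≅ Z^4.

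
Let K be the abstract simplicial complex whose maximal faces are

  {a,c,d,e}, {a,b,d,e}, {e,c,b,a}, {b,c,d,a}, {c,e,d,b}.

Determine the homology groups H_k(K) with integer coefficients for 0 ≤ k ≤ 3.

Fix the vertex order a < b < c < d < e and write every simplex with vertices in increasing order. Then dim K = 3 and the simplices of K are:

  0-simplices (5): a, b, c, d, e
  1-simplices (10): ab, ac, ad, ae, bc, bd, be, cd, ce, de
  2-simplices (10): abc, abd, abe, acd, ace, ade, bcd, bce, bde, cde
  3-simplices (5): abcd, abce, abde, acde, bcde

so the chain groups are C_0 ≅ Z^5, C_1 ≅ Z^10, C_2 ≅ Z^10, C_3 ≅ Z^5.

Boundary ∂_1: C_1 → C_0 maps an edge to its endpoints' difference, ∂[p,q] = q − p.
This gives a 5×10 integer matrix of rank 4; reducing to Smith normal form yields diagonal entries (1,1,1,1).

The boundary map ∂_2: C_2 → C_1 acts by ∂[p,q,r] = [q,r] − [p,r] + [p,q]. For instance
  ∂bcd = cd − bd + bc,
  ∂bde = de − be + bd.
The resulting 10×10 matrix has rank 6, and its Smith normal form has invariant factors (1,1,1,1,1,1).

Boundary ∂_3: C_3 → C_2 sends each 3-simplex σ to the alternating sum Σ_i (−1)^i (σ with its i-th vertex removed). For instance
  ∂abce = bce − ace + abe − abc,
  ∂abde = bde − ade + abe − abd.
The 10×5 boundary matrix has rank 4 and Smith normal form diag(1,1,1,1).

Reading off H_k = ker ∂_k / im ∂_{k+1}:

  H_0: rank C_0 − rank ∂_1 = 5 − 4 = 1, and the invariant factors of ∂_1 are all 1, so H_0 ≅ Z.
  H_1: rank ker ∂_1 − rank ∂_2 = (10 − 4) − 6 = 0, and the invariant factors of ∂_2 are all 1, so H_1 ≅ 0.
  H_2: rank ker ∂_2 − rank ∂_3 = (10 − 6) − 4 = 0, and the invariant factors of ∂_3 are all 1, so H_2 ≅ 0.
  H_3: rank ker ∂_3 − rank ∂_4 = (5 − 4) − 0 = 1, and there is no ∂_4, so H_3 ≅ Z.

As a check, the Euler characteristic is 5 − 10 + 10 − 5 = 0, which agrees with 1 − 0 + 0 − 1 = 0.

H_0 = Z,  H_1 = 0,  H_2 = 0,  H_3 = Z.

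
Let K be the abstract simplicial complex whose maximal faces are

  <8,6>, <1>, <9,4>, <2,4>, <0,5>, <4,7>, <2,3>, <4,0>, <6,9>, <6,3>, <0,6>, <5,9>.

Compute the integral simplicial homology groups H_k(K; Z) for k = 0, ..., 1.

Order the vertices as 0 < 1 < 2 < 3 < 4 < 5 < 6 < 7 < 8 < 9. Listing each simplex with vertices in this order, K has dimension 1 with simplices:

  0-simplices (10): [0], [1], [2], [3], [4], [5], [6], [7], [8], [9]
  1-simplices (11): [0,4], [0,5], [0,6], [2,3], [2,4], [3,6], [4,7], [4,9], [5,9], [6,8], [6,9]

Hence C_0 ≅ Z^10, C_1 ≅ Z^11.

The boundary map ∂_1: C_1 → C_0 is given by ∂[p,q] = [q] − [p]. For instance
  ∂[5,9] = [9] − [5].
The resulting 10×11 matrix has rank 8, and its Smith normal form has invariant factors (1,1,1,1,1,1,1,1).

Reading off H_k = ker ∂_k / im ∂_{k+1}:

  H_0: rank C_0 − rank ∂_1 = 10 − 8 = 2, and the invariant factors of ∂_1 are all 1, so H_0 ≅ Z^2.
  H_1: rank ker ∂_1 − rank ∂_2 = (11 − 8) − 0 = 3, and there is no ∂_2, so H_1 ≅ Z^3.

H_0 ≅ Z^2,  H_1 ≅ Z^3.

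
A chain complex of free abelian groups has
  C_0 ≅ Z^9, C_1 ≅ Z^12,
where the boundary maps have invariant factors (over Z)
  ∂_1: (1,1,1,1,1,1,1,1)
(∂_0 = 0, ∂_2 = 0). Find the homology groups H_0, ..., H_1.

H_0 ≅ Z,  H_1 ≅ Z^4.

H_0: b_0 = 9 − 0 − 8 = 1; torsion from ∂_1 factors > 1: none. So H_0 ≅ Z.
H_1: b_1 = 12 − 8 − 0 = 4; torsion from ∂_2 factors > 1: none. So H_1 ≅ Z^4.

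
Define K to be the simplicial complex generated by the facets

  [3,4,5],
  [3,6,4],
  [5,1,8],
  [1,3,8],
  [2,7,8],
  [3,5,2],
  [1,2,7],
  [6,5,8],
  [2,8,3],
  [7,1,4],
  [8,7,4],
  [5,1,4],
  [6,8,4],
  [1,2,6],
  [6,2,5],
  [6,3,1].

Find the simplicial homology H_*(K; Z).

Take the total order 1 < 2 < 3 < 4 < 5 < 6 < 7 < 8 on the vertex set. Then K (dimension 2) consists of the simplices:

  0-simplices (8): [1], [2], [3], [4], [5], [6], [7], [8]
  1-simplices (24): (24 of them)
  2-simplices (16): [1,2,6], [1,2,7], [1,3,6], [1,3,8], [1,4,5], [1,4,7], [1,5,8], [2,3,5], [2,3,8], [2,5,6], [2,7,8], [3,4,5], [3,4,6], [4,6,8], [4,7,8], [5,6,8]

giving chain groups C_0 ≅ Z^8, C_1 ≅ Z^24, C_2 ≅ Z^16.

∂_1: C_1 → C_0 is given by ∂[p,q] = [q] − [p]. For instance
  ∂[1,2] = [2] − [1].
This gives a 8×24 integer matrix of rank 7; reducing to Smith normal form yields diagonal entries (1,1,1,1,1,1,1).

∂_2: C_2 → C_1 maps a triangle to the signed sum of its edges. For instance
  ∂[2,3,5] = [3,5] − [2,5] + [2,3],
  ∂[3,4,5] = [4,5] − [3,5] + [3,4].
The 24×16 boundary matrix has rank 15 and Smith normal form diag(1,1,1,1,1,1,1,1,1,1,1,1,1,1,1).

From H_k ≅ ker(∂_k) / im(∂_{k+1}) we obtain:

  H_0: rank C_0 − rank ∂_1 = 8 − 7 = 1, and the invariant factors of ∂_1 are all 1, so H_0 = Z.
  H_1: rank ker ∂_1 − rank ∂_2 = (24 − 7) − 15 = 2, and the invariant factors of ∂_2 are all 1, so H_1 = Z^2.
  H_2: rank ker ∂_2 − rank ∂_3 = (16 − 15) − 0 = 1, and there is no ∂_3, so H_2 = Z.

H_0 = Z,  H_1 = Z^2,  H_2 = Z.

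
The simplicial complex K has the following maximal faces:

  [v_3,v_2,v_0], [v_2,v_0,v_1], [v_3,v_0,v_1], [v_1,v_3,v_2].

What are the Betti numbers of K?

Take the total order v_0 < v_1 < v_2 < v_3 on the vertex set. Then K (dimension 2) consists of the simplices:

  0-simplices (4): [v_0], [v_1], [v_2], [v_3]
  1-simplices (6): [v_0,v_1], [v_0,v_2], [v_0,v_3], [v_1,v_2], [v_1,v_3], [v_2,v_3]
  2-simplices (4): [v_0,v_1,v_2], [v_0,v_1,v_3], [v_0,v_2,v_3], [v_1,v_2,v_3]

so the chain groups are C_0 ≅ Z^4, C_1 ≅ Z^6, C_2 ≅ Z^4.

The boundary map ∂_1: C_1 → C_0 sends each edge [p,q] (with p < q) to q − p. For instance
  ∂[v_1,v_3] = [v_3] − [v_1].
The 4×6 boundary matrix has rank 3 and Smith normal form diag(1,1,1).

∂_2: C_2 → C_1 maps a triangle to the signed sum of its edges. For instance
  ∂[v_0,v_1,v_3] = [v_1,v_3] − [v_0,v_3] + [v_0,v_1],
  ∂[v_0,v_1,v_2] = [v_1,v_2] − [v_0,v_2] + [v_0,v_1].
The resulting 6×4 matrix has rank 3, and its Smith normal form has invariant factors (1,1,1).

Now H_k = ker ∂_k / im ∂_{k+1}, so:

  H_0: rank C_0 − rank ∂_1 = 4 − 3 = 1, and the invariant factors of ∂_1 are all 1, so H_0 ≅ Z.
  H_1: rank ker ∂_1 − rank ∂_2 = (6 − 3) − 3 = 0, and the invariant factors of ∂_2 are all 1, so H_1 ≅ 0.
  H_2: rank ker ∂_2 − rank ∂_3 = (4 − 3) − 0 = 1, and there is no ∂_3, so H_2 ≅ Z.

As a check, the Euler characteristic is 4 − 6 + 4 = 2, which agrees with 1 − 0 + 1 = 2.

Hence the Betti numbers are b_0 = 1, b_1 = 0, b_2 = 1.

b_0 = 1, b_1 = 0, b_2 = 1.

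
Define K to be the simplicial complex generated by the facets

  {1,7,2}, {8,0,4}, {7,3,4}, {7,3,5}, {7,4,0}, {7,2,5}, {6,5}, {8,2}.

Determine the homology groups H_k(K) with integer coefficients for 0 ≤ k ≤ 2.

H_0 = Z,  H_1 = Z,  H_2 = 0.

Take the total order 0 < 1 < 2 < 3 < 4 < 5 < 6 < 7 < 8 on the vertex set. Then K (dimension 2) consists of the simplices:

  0-simplices (9): [0], [1], [2], [3], [4], [5], [6], [7], [8]
  1-simplices (15): [0,4], [0,7], [0,8], [1,2], [1,7], [2,5], [2,7], [2,8], [3,4], [3,5], [3,7], [4,7], [4,8], [5,6], [5,7]
  2-simplices (6): [0,4,7], [0,4,8], [1,2,7], [2,5,7], [3,4,7], [3,5,7]

Hence C_0 ≅ Z^9, C_1 ≅ Z^15, C_2 ≅ Z^6.

Boundary ∂_1: C_1 → C_0 maps an edge to its endpoints' difference, ∂[p,q] = q − p.
As a 9×15 matrix over Z this has rank 8, with invariant factors (1,1,1,1,1,1,1,1).

Boundary ∂_2: C_2 → C_1 sends each 2-simplex [p,q,r] to [q,r] − [p,r] + [p,q]. For instance
  ∂[2,5,7] = [5,7] − [2,7] + [2,5],
  ∂[3,4,7] = [4,7] − [3,7] + [3,4].
As a 15×6 matrix over Z this has rank 6, with invariant factors (1,1,1,1,1,1).

From H_k ≅ ker(∂_k) / im(∂_{k+1}) we obtain:

  H_0: rank C_0 − rank ∂_1 = 9 − 8 = 1, and the invariant factors of ∂_1 are all 1, so H_0 ≅ Z.
  H_1: rank ker ∂_1 − rank ∂_2 = (15 − 8) − 6 = 1, and the invariant factors of ∂_2 are all 1, so H_1 ≅ Z.
  H_2: rank ker ∂_2 − rank ∂_3 = (6 − 6) − 0 = 0, and there is no ∂_3, so H_2 ≅ 0.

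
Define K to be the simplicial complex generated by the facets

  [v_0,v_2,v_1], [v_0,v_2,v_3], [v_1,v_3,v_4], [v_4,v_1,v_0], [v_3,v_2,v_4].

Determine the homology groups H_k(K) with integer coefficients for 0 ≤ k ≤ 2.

Take the total order v_0 < v_1 < v_2 < v_3 < v_4 on the vertex set. Then K (dimension 2) consists of the simplices:

  0-simplices (5): [v_0], [v_1], [v_2], [v_3], [v_4]
  1-simplices (10): [v_0,v_1], [v_0,v_2], [v_0,v_3], [v_0,v_4], [v_1,v_2], [v_1,v_3], [v_1,v_4], [v_2,v_3], [v_2,v_4], [v_3,v_4]
  2-simplices (5): [v_0,v_1,v_2], [v_0,v_1,v_4], [v_0,v_2,v_3], [v_1,v_3,v_4], [v_2,v_3,v_4]

so the chain groups are C_0 ≅ Z^5, C_1 ≅ Z^10, C_2 ≅ Z^5.

The boundary map ∂_1: C_1 → C_0 sends each edge [p,q] (with p < q) to q − p. For instance
  ∂[v_3,v_4] = [v_4] − [v_3].
As a 5×10 matrix over Z this has rank 4, with invariant factors (1,1,1,1).

Boundary ∂_2: C_2 → C_1 maps a triangle to the signed sum of its edges. For instance
  ∂[v_0,v_1,v_4] = [v_1,v_4] − [v_0,v_4] + [v_0,v_1],
  ∂[v_0,v_2,v_3] = [v_2,v_3] − [v_0,v_3] + [v_0,v_2].
The resulting 10×5 matrix has rank 5, and its Smith normal form has invariant factors (1,1,1,1,1).

Now H_k = ker ∂_k / im ∂_{k+1}, so:

  H_0: rank C_0 − rank ∂_1 = 5 − 4 = 1, and the invariant factors of ∂_1 are all 1, so H_0 = Z.
  H_1: rank ker ∂_1 − rank ∂_2 = (10 − 4) − 5 = 1, and the invariant factors of ∂_2 are all 1, so H_1 = Z.
  H_2: rank ker ∂_2 − rank ∂_3 = (5 − 5) − 0 = 0, and there is no ∂_3, so H_2 = 0.

As a check, the Euler characteristic is 5 − 10 + 5 = 0, which agrees with 1 − 1 + 0 = 0.

H_0 = Z,  H_1 = Z,  H_2 = 0.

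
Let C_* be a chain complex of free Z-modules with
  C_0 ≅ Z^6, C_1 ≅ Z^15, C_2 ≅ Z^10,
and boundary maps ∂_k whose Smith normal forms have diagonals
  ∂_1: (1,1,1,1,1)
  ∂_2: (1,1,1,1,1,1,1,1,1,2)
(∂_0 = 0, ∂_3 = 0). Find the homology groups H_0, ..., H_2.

H_0: b_0 = 6 − 0 − 5 = 1; torsion from ∂_1 factors > 1: none. So H_0 ≅ Z.
H_1: b_1 = 15 − 5 − 10 = 0; torsion from ∂_2 factors > 1: [2]. So H_1 ≅ Z/2.
H_2: b_2 = 10 − 10 − 0 = 0; torsion from ∂_3 factors > 1: none. So H_2 ≅ 0.

H_0 ≅ Z,  H_1 ≅ Z/2,  H_2 = 0.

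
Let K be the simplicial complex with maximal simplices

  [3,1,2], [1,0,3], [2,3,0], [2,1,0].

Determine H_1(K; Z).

K has 4 vertices, 6 edges, 4 triangles.
rank ∂_1 = 3, rank ∂_2 = 3 ⇒ b_1 = 6 − 3 − 3 = 0; all invariant factors of ∂_2 are 1 so no torsion. So H_1 = 0.

H_1 ≅ 0.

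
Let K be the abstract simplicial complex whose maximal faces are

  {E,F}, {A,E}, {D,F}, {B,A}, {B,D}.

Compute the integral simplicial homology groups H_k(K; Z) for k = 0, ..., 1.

H_0 ≅ Z,  H_1 ≅ Z.

Fix the vertex order A < B < D < E < F and write every simplex with vertices in increasing order. Then dim K = 1 and the simplices of K are:

  0-simplices (5): A, B, D, E, F
  1-simplices (5): AB, AE, BD, DF, EF

so the chain groups are C_0 ≅ Z^5, C_1 ≅ Z^5.

The boundary map ∂_1: C_1 → C_0 is given by ∂[p,q] = [q] − [p]. For instance
  ∂AE = E − A.
As a 5×5 matrix over Z this has rank 4, with invariant factors (1,1,1,1).

Reading off H_k = ker ∂_k / im ∂_{k+1}:

  H_0: rank C_0 − rank ∂_1 = 5 − 4 = 1, and the invariant factors of ∂_1 are all 1, so H_0 = Z.
  H_1: rank ker ∂_1 − rank ∂_2 = (5 − 4) − 0 = 1, and there is no ∂_2, so H_1 = Z.

As a check, the Euler characteristic is 5 − 5 = 0, which agrees with 1 − 1 = 0.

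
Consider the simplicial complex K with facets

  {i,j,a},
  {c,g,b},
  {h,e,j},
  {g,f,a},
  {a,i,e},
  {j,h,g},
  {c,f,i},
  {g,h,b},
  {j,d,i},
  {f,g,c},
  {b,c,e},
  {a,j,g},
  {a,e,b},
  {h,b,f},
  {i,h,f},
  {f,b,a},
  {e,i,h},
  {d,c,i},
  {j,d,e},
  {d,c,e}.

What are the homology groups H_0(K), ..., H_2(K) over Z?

H_0 ≅ Z,  H_1 ≅ Z ⊕ Z/2,  H_2 = 0.

We work with the vertex ordering a < b < c < d < e < f < g < h < i < j. The simplices of K, each written with vertices in increasing order, are:

  0-simplices (10): a, b, c, d, e, f, g, h, i, j
  1-simplices (30): ab, ae, af, ag, ai, aj, bc, be, bf, bg, bh, cd, ce, cf, cg, ci, de, di, dj, eh, ei, ej, fg, fh, fi, gh, gj, hi, hj, ij
  2-simplices (20): abe, abf, aei, afg, agj, aij, bce, bcg, bfh, bgh, cde, cdi, cfg, cfi, dej, dij, ehi, ehj, fhi, ghj

Hence C_0 ≅ Z^10, C_1 ≅ Z^30, C_2 ≅ Z^20.

∂_1: C_1 → C_0 maps an edge to its endpoints' difference, ∂[p,q] = q − p.
This gives a 10×30 integer matrix of rank 9; reducing to Smith normal form yields diagonal entries (1,1,1,1,1,1,1,1,1).

∂_2: C_2 → C_1 sends each 2-simplex [p,q,r] to [q,r] − [p,r] + [p,q]. For instance
  ∂cfi = fi − ci + cf,
  ∂aij = ij − aj + ai.
This gives a 30×20 integer matrix of rank 20; reducing to Smith normal form yields diagonal entries (1,1,1,1,1,1,1,1,1,1,1,1,1,1,1,1,1,1,1,2).

Reading off H_k = ker ∂_k / im ∂_{k+1}:

  H_0: rank C_0 − rank ∂_1 = 10 − 9 = 1, and the invariant factors of ∂_1 are all 1, so H_0 = Z.
  H_1: rank ker ∂_1 − rank ∂_2 = (30 − 9) − 20 = 1, and ∂_2 has invariant factor 2 > 1, so H_1 = Z ⊕ Z/2.
  H_2: rank ker ∂_2 − rank ∂_3 = (20 − 20) − 0 = 0, and there is no ∂_3, so H_2 = 0.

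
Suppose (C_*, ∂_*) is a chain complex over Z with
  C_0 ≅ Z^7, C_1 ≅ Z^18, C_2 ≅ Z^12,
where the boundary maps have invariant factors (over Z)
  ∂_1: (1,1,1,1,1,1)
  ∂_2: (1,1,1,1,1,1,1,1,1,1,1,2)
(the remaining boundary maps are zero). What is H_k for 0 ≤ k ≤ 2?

H_0: b_0 = 7 − 0 − 6 = 1; torsion from ∂_1 factors > 1: none. So H_0 = Z.
H_1: b_1 = 18 − 6 − 12 = 0; torsion from ∂_2 factors > 1: [2]. So H_1 = Z/2.
H_2: b_2 = 12 − 12 − 0 = 0; torsion from ∂_3 factors > 1: none. So H_2 = 0.

H_0 = Z,  H_1 = Z/2,  H_2 = 0.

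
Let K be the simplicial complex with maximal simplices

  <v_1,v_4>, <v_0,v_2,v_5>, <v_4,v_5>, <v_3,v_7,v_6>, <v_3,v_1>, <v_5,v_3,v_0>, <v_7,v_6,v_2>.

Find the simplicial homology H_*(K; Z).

K has 8 vertices, 13 edges, 4 triangles.
rank ∂_0 = 0, rank ∂_1 = 7 ⇒ b_0 = 8 − 0 − 7 = 1; all invariant factors of ∂_1 are 1 so no torsion. So H_0 = Z.
rank ∂_1 = 7, rank ∂_2 = 4 ⇒ b_1 = 13 − 7 − 4 = 2; all invariant factors of ∂_2 are 1 so no torsion. So H_1 = Z^2.
rank ∂_2 = 4, rank ∂_3 = 0 ⇒ b_2 = 4 − 4 − 0 = 0. So H_2 = 0.

H_0 = Z,  H_1 = Z^2,  H_2 = 0.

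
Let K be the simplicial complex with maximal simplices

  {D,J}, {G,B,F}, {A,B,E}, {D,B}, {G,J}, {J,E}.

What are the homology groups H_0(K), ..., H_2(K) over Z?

H_0 ≅ Z,  H_1 ≅ Z^2,  H_2 = 0.

Take the total order A < B < D < E < F < G < J on the vertex set. Then K (dimension 2) consists of the simplices:

  0-simplices (7): A, B, D, E, F, G, J
  1-simplices (10): AB, AE, BD, BE, BF, BG, DJ, EJ, FG, GJ
  2-simplices (2): ABE, BFG

so the chain groups are C_0 ≅ Z^7, C_1 ≅ Z^10, C_2 ≅ Z^2.

The boundary map ∂_1: C_1 → C_0 maps an edge to its endpoints' difference, ∂[p,q] = q − p.
This gives a 7×10 integer matrix of rank 6; reducing to Smith normal form yields diagonal entries (1,1,1,1,1,1).

The boundary map ∂_2: C_2 → C_1 sends each 2-simplex [p,q,r] to [q,r] − [p,r] + [p,q]. For instance
  ∂BFG = FG − BG + BF,
  ∂ABE = BE − AE + AB.
The resulting 10×2 matrix has rank 2, and its Smith normal form has invariant factors (1,1).

Computing H_k = (kernel of ∂_k) / (image of ∂_{k+1}):

  H_0: rank C_0 − rank ∂_1 = 7 − 6 = 1, and the invariant factors of ∂_1 are all 1, so H_0 ≅ Z.
  H_1: rank ker ∂_1 − rank ∂_2 = (10 − 6) − 2 = 2, and the invariant factors of ∂_2 are all 1, so H_1 ≅ Z^2.
  H_2: rank ker ∂_2 − rank ∂_3 = (2 − 2) − 0 = 0, and there is no ∂_3, so H_2 ≅ 0.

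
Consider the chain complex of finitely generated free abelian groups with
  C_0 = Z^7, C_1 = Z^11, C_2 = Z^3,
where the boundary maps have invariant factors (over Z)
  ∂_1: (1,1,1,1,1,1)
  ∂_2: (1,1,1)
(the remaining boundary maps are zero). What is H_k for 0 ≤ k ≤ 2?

H_0 = Z,  H_1 = Z^2,  H_2 = 0.

H_0: b_0 = 7 − 0 − 6 = 1; torsion from ∂_1 factors > 1: none. So H_0 = Z.
H_1: b_1 = 11 − 6 − 3 = 2; torsion from ∂_2 factors > 1: none. So H_1 = Z^2.
H_2: b_2 = 3 − 3 − 0 = 0; torsion from ∂_3 factors > 1: none. So H_2 = 0.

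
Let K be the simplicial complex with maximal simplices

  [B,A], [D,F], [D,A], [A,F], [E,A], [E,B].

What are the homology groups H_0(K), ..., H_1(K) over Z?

K has 5 vertices, 6 edges.
rank ∂_0 = 0, rank ∂_1 = 4 ⇒ b_0 = 5 − 0 − 4 = 1; all invariant factors of ∂_1 are 1 so no torsion. So H_0 = Z.
rank ∂_1 = 4, rank ∂_2 = 0 ⇒ b_1 = 6 − 4 − 0 = 2. So H_1 = Z^2.

H_0 ≅ Z,  H_1 ≅ Z^2.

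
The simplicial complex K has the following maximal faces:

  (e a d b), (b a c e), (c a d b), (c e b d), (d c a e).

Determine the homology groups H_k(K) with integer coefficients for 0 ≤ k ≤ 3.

We work with the vertex ordering a < b < c < d < e. The simplices of K, each written with vertices in increasing order, are:

  0-simplices (5): a, b, c, d, e
  1-simplices (10): ab, ac, ad, ae, bc, bd, be, cd, ce, de
  2-simplices (10): abc, abd, abe, acd, ace, ade, bcd, bce, bde, cde
  3-simplices (5): abcd, abce, abde, acde, bcde

Hence C_0 ≅ Z^5, C_1 ≅ Z^10, C_2 ≅ Z^10, C_3 ≅ Z^5.

Boundary ∂_1: C_1 → C_0 sends each edge [p,q] (with p < q) to q − p. For instance
  ∂de = e − d.
The 5×10 boundary matrix has rank 4 and Smith normal form diag(1,1,1,1).

The boundary map ∂_2: C_2 → C_1 sends each 2-simplex [p,q,r] to [q,r] − [p,r] + [p,q]. For instance
  ∂abc = bc − ac + ab,
  ∂ace = ce − ae + ac.
As a 10×10 matrix over Z this has rank 6, with invariant factors (1,1,1,1,1,1).

The boundary map ∂_3: C_3 → C_2 sends each 3-simplex σ to the alternating sum Σ_i (−1)^i (σ with its i-th vertex removed). For instance
  ∂abce = bce − ace + abe − abc,
  ∂abcd = bcd − acd + abd − abc.
As a 10×5 matrix over Z this has rank 4, with invariant factors (1,1,1,1).

From H_k ≅ ker(∂_k) / im(∂_{k+1}) we obtain:

  H_0: rank C_0 − rank ∂_1 = 5 − 4 = 1, and the invariant factors of ∂_1 are all 1, so H_0 = Z.
  H_1: rank ker ∂_1 − rank ∂_2 = (10 − 4) − 6 = 0, and the invariant factors of ∂_2 are all 1, so H_1 = 0.
  H_2: rank ker ∂_2 − rank ∂_3 = (10 − 6) − 4 = 0, and the invariant factors of ∂_3 are all 1, so H_2 = 0.
  H_3: rank ker ∂_3 − rank ∂_4 = (5 − 4) − 0 = 1, and there is no ∂_4, so H_3 = Z.

As a check, the Euler characteristic is 5 − 10 + 10 − 5 = 0, which agrees with 1 − 0 + 0 − 1 = 0.

H_0 = Z,  H_1 = 0,  H_2 = 0,  H_3 = Z.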